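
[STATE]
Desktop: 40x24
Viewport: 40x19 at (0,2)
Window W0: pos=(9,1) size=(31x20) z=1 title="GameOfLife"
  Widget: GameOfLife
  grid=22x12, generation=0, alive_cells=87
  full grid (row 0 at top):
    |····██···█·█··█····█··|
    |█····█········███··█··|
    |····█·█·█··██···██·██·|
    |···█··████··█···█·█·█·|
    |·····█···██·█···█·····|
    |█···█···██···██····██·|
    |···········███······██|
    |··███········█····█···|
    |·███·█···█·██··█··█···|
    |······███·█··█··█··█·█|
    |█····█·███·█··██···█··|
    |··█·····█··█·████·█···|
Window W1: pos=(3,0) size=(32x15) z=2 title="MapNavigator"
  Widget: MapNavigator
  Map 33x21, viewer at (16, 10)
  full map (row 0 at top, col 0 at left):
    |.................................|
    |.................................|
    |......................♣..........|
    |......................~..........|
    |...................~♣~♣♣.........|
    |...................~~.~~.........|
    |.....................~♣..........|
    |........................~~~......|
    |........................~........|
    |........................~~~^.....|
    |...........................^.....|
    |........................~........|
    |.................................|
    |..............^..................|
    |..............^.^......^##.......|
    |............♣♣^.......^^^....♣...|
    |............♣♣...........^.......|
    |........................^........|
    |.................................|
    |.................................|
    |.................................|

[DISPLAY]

   ┠──────────────────────────────┨    ┃
   ┃..................~~.~~.......┃────┨
   ┃....................~♣........┃    ┃
   ┃.......................~~~....┃    ┃
   ┃.......................~......┃    ┃
   ┃.......................~~~^...┃    ┃
   ┃...............@..........^...┃    ┃
   ┃.......................~......┃    ┃
   ┃..............................┃    ┃
   ┃.............^................┃    ┃
   ┃.............^.^......^##.....┃    ┃
   ┃...........♣♣^.......^^^....♣.┃    ┃
   ┗━━━━━━━━━━━━━━━━━━━━━━━━━━━━━━┛    ┃
         ┃█····█·███·█··██···█··       ┃
         ┃··█·····█··█·████·█···       ┃
         ┃                             ┃
         ┃                             ┃
         ┃                             ┃
         ┗━━━━━━━━━━━━━━━━━━━━━━━━━━━━━┛


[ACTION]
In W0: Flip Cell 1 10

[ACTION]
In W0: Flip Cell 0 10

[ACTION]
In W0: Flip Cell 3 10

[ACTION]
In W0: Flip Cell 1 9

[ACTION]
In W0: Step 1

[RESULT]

   ┠──────────────────────────────┨    ┃
   ┃..................~~.~~.......┃────┨
   ┃....................~♣........┃    ┃
   ┃.......................~~~....┃    ┃
   ┃.......................~......┃    ┃
   ┃.......................~~~^...┃    ┃
   ┃...............@..........^...┃    ┃
   ┃.......................~......┃    ┃
   ┃..............................┃    ┃
   ┃.............^................┃    ┃
   ┃.............^.^......^##.....┃    ┃
   ┃...........♣♣^.......^^^....♣.┃    ┃
   ┗━━━━━━━━━━━━━━━━━━━━━━━━━━━━━━┛    ┃
         ┃···········█·····████·       ┃
         ┃·······████·██··█·····       ┃
         ┃                             ┃
         ┃                             ┃
         ┃                             ┃
         ┗━━━━━━━━━━━━━━━━━━━━━━━━━━━━━┛


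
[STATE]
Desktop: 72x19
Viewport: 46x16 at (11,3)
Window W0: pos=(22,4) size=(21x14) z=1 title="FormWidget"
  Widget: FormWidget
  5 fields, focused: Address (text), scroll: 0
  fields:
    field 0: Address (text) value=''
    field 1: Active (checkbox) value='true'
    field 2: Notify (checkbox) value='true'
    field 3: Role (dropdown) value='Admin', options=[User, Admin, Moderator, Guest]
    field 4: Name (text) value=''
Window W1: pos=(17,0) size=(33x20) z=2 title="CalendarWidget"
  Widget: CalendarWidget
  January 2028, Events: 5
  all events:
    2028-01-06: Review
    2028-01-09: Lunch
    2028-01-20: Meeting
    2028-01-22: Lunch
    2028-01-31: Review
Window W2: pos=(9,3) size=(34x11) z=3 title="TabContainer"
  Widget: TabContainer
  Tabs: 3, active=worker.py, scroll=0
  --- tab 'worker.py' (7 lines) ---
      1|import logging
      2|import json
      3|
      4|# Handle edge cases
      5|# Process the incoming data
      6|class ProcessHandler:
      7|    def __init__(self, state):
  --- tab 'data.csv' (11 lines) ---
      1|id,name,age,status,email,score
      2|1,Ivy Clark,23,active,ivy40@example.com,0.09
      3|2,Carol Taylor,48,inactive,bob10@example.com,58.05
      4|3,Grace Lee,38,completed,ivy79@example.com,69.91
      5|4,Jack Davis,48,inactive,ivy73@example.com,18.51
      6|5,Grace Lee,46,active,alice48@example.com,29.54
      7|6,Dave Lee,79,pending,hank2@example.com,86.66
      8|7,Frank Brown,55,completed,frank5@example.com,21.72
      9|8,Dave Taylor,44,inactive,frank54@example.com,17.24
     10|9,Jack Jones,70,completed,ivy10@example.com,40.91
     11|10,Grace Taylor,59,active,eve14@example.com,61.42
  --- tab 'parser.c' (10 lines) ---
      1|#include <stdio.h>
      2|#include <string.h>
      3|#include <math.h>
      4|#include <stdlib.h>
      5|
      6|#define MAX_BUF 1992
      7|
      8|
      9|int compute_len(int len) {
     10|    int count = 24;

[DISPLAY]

━━━━━━━━━━━━━━━━━━━━━━━━━━━━━━━┓      ┃       
TabContainer                   ┃      ┃       
───────────────────────────────┨      ┃       
worker.py]│ data.csv │ parser.c┃      ┃       
───────────────────────────────┃      ┃       
mport logging                  ┃      ┃       
mport json                     ┃      ┃       
                               ┃      ┃       
 Handle edge cases             ┃      ┃       
 Process the incoming data     ┃      ┃       
━━━━━━━━━━━━━━━━━━━━━━━━━━━━━━━┛      ┃       
      ┃                               ┃       
      ┃                               ┃       
      ┃                               ┃       
      ┃                               ┃       
      ┃                               ┃       


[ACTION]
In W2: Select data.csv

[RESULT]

━━━━━━━━━━━━━━━━━━━━━━━━━━━━━━━┓      ┃       
TabContainer                   ┃      ┃       
───────────────────────────────┨      ┃       
worker.py │[data.csv]│ parser.c┃      ┃       
───────────────────────────────┃      ┃       
d,name,age,status,email,score  ┃      ┃       
,Ivy Clark,23,active,ivy40@exam┃      ┃       
,Carol Taylor,48,inactive,bob10┃      ┃       
,Grace Lee,38,completed,ivy79@e┃      ┃       
,Jack Davis,48,inactive,ivy73@e┃      ┃       
━━━━━━━━━━━━━━━━━━━━━━━━━━━━━━━┛      ┃       
      ┃                               ┃       
      ┃                               ┃       
      ┃                               ┃       
      ┃                               ┃       
      ┃                               ┃       


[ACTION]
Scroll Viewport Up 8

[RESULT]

      ┏━━━━━━━━━━━━━━━━━━━━━━━━━━━━━━━┓       
      ┃ CalendarWidget                ┃       
      ┠───────────────────────────────┨       
━━━━━━━━━━━━━━━━━━━━━━━━━━━━━━━┓      ┃       
TabContainer                   ┃      ┃       
───────────────────────────────┨      ┃       
worker.py │[data.csv]│ parser.c┃      ┃       
───────────────────────────────┃      ┃       
d,name,age,status,email,score  ┃      ┃       
,Ivy Clark,23,active,ivy40@exam┃      ┃       
,Carol Taylor,48,inactive,bob10┃      ┃       
,Grace Lee,38,completed,ivy79@e┃      ┃       
,Jack Davis,48,inactive,ivy73@e┃      ┃       
━━━━━━━━━━━━━━━━━━━━━━━━━━━━━━━┛      ┃       
      ┃                               ┃       
      ┃                               ┃       


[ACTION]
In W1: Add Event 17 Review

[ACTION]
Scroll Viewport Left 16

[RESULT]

                 ┏━━━━━━━━━━━━━━━━━━━━━━━━━━━━
                 ┃ CalendarWidget             
                 ┠────────────────────────────
         ┏━━━━━━━━━━━━━━━━━━━━━━━━━━━━━━━━┓   
         ┃ TabContainer                   ┃   
         ┠────────────────────────────────┨   
         ┃ worker.py │[data.csv]│ parser.c┃   
         ┃────────────────────────────────┃   
         ┃id,name,age,status,email,score  ┃   
         ┃1,Ivy Clark,23,active,ivy40@exam┃   
         ┃2,Carol Taylor,48,inactive,bob10┃   
         ┃3,Grace Lee,38,completed,ivy79@e┃   
         ┃4,Jack Davis,48,inactive,ivy73@e┃   
         ┗━━━━━━━━━━━━━━━━━━━━━━━━━━━━━━━━┛   
                 ┃                            
                 ┃                            


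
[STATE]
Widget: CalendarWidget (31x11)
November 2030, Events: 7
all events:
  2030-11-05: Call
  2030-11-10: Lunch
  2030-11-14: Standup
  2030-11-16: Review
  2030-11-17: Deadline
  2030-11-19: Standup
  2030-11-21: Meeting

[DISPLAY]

         November 2030         
Mo Tu We Th Fr Sa Su           
             1  2  3           
 4  5*  6  7  8  9 10*         
11 12 13 14* 15 16* 17*        
18 19* 20 21* 22 23 24         
25 26 27 28 29 30              
                               
                               
                               
                               


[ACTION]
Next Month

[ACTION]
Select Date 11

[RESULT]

         December 2030         
Mo Tu We Th Fr Sa Su           
                   1           
 2  3  4  5  6  7  8           
 9 10 [11] 12 13 14 15         
16 17 18 19 20 21 22           
23 24 25 26 27 28 29           
30 31                          
                               
                               
                               


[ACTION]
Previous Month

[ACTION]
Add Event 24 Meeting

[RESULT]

         November 2030         
Mo Tu We Th Fr Sa Su           
             1  2  3           
 4  5*  6  7  8  9 10*         
11 12 13 14* 15 16* 17*        
18 19* 20 21* 22 23 24*        
25 26 27 28 29 30              
                               
                               
                               
                               


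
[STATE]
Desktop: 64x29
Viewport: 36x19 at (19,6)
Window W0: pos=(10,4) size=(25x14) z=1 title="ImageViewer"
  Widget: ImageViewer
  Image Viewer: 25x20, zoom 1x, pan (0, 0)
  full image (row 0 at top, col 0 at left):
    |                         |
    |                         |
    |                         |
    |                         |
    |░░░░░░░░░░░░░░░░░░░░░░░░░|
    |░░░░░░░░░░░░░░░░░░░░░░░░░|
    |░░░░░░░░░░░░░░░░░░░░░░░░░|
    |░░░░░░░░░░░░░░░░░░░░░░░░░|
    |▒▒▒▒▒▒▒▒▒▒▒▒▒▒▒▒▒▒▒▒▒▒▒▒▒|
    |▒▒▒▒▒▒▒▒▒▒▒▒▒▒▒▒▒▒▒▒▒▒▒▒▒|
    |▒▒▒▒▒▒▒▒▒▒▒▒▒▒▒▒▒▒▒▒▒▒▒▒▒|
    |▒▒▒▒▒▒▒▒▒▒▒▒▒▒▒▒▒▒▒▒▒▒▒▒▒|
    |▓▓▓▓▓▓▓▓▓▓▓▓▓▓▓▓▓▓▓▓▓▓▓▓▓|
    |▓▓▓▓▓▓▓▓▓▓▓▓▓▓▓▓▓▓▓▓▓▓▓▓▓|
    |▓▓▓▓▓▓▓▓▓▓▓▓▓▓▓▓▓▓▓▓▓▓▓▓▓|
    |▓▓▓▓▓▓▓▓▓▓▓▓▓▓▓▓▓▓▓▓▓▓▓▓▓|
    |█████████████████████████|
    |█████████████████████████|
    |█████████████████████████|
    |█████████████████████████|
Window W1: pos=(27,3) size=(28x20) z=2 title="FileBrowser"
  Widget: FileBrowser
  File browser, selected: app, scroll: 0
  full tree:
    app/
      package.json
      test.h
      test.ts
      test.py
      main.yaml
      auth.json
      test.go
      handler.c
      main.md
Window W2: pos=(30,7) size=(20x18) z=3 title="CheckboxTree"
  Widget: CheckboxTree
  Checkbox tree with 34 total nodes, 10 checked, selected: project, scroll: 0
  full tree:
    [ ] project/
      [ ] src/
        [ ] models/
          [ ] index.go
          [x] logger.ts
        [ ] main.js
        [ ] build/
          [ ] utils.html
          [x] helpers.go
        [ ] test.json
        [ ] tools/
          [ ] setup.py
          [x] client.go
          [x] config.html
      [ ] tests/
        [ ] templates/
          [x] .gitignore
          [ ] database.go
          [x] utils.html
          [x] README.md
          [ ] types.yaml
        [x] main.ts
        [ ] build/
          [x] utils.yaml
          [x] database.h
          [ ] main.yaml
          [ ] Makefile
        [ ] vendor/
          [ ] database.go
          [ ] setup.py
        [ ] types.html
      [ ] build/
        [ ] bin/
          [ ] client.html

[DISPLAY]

────────┃> [-] app/                ┃
        ┃  ┏━━━━━━━━━━━━━━━━━━┓    ┃
        ┃  ┃ CheckboxTree     ┃    ┃
        ┃  ┠──────────────────┨    ┃
        ┃  ┃>[-] project/     ┃    ┃
░░░░░░░░┃  ┃   [-] src/       ┃    ┃
░░░░░░░░┃  ┃     [-] models/  ┃    ┃
░░░░░░░░┃  ┃       [ ] index.g┃    ┃
░░░░░░░░┃  ┃       [x] logger.┃    ┃
▒▒▒▒▒▒▒▒┃  ┃     [ ] main.js  ┃    ┃
▒▒▒▒▒▒▒▒┃  ┃     [-] build/   ┃    ┃
━━━━━━━━┃  ┃       [ ] utils.h┃    ┃
        ┃  ┃       [x] helpers┃    ┃
        ┃  ┃     [ ] test.json┃    ┃
        ┃  ┃     [-] tools/   ┃    ┃
        ┃  ┃       [ ] setup.p┃    ┃
        ┗━━┃       [x] client.┃━━━━┛
           ┃       [x] config.┃     
           ┗━━━━━━━━━━━━━━━━━━┛     


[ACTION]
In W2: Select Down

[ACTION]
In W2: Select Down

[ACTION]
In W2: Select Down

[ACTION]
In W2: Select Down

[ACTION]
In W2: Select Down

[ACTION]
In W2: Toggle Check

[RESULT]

────────┃> [-] app/                ┃
        ┃  ┏━━━━━━━━━━━━━━━━━━┓    ┃
        ┃  ┃ CheckboxTree     ┃    ┃
        ┃  ┠──────────────────┨    ┃
        ┃  ┃ [-] project/     ┃    ┃
░░░░░░░░┃  ┃   [-] src/       ┃    ┃
░░░░░░░░┃  ┃     [-] models/  ┃    ┃
░░░░░░░░┃  ┃       [ ] index.g┃    ┃
░░░░░░░░┃  ┃       [x] logger.┃    ┃
▒▒▒▒▒▒▒▒┃  ┃>    [x] main.js  ┃    ┃
▒▒▒▒▒▒▒▒┃  ┃     [-] build/   ┃    ┃
━━━━━━━━┃  ┃       [ ] utils.h┃    ┃
        ┃  ┃       [x] helpers┃    ┃
        ┃  ┃     [ ] test.json┃    ┃
        ┃  ┃     [-] tools/   ┃    ┃
        ┃  ┃       [ ] setup.p┃    ┃
        ┗━━┃       [x] client.┃━━━━┛
           ┃       [x] config.┃     
           ┗━━━━━━━━━━━━━━━━━━┛     


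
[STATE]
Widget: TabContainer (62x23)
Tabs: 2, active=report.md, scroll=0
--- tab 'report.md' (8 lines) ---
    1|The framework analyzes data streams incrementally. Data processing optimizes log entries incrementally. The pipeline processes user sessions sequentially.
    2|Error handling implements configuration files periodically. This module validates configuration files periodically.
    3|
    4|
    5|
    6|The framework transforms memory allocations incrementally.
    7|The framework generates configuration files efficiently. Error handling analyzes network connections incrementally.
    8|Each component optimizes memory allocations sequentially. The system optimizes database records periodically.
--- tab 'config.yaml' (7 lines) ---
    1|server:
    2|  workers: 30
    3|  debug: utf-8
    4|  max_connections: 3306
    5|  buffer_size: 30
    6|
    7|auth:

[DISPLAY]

[report.md]│ config.yaml                                      
──────────────────────────────────────────────────────────────
The framework analyzes data streams incrementally. Data proces
Error handling implements configuration files periodically. Th
                                                              
                                                              
                                                              
The framework transforms memory allocations incrementally.    
The framework generates configuration files efficiently. Error
Each component optimizes memory allocations sequentially. The 
                                                              
                                                              
                                                              
                                                              
                                                              
                                                              
                                                              
                                                              
                                                              
                                                              
                                                              
                                                              
                                                              


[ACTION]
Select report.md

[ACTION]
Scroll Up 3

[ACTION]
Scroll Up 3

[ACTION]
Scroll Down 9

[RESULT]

[report.md]│ config.yaml                                      
──────────────────────────────────────────────────────────────
Each component optimizes memory allocations sequentially. The 
                                                              
                                                              
                                                              
                                                              
                                                              
                                                              
                                                              
                                                              
                                                              
                                                              
                                                              
                                                              
                                                              
                                                              
                                                              
                                                              
                                                              
                                                              
                                                              
                                                              


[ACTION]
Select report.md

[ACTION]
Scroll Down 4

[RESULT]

[report.md]│ config.yaml                                      
──────────────────────────────────────────────────────────────
                                                              
The framework transforms memory allocations incrementally.    
The framework generates configuration files efficiently. Error
Each component optimizes memory allocations sequentially. The 
                                                              
                                                              
                                                              
                                                              
                                                              
                                                              
                                                              
                                                              
                                                              
                                                              
                                                              
                                                              
                                                              
                                                              
                                                              
                                                              
                                                              


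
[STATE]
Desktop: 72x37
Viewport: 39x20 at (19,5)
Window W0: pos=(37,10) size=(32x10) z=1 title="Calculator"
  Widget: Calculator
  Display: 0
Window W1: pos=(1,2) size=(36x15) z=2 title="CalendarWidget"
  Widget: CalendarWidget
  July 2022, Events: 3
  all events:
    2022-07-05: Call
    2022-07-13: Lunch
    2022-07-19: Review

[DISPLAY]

2022             ┃                     
 Su              ┃                     
  3              ┃                     
9 10             ┃                     
6 17             ┃                     
3 24             ┃┏━━━━━━━━━━━━━━━━━━━━
 31              ┃┃ Calculator         
                 ┃┠────────────────────
                 ┃┃                    
                 ┃┃┌───┬───┬───┬───┐   
                 ┃┃│ 7 │ 8 │ 9 │ ÷ │   
━━━━━━━━━━━━━━━━━┛┃├───┼───┼───┼───┤   
                  ┃│ 4 │ 5 │ 6 │ × │   
                  ┃└───┴───┴───┴───┘   
                  ┗━━━━━━━━━━━━━━━━━━━━
                                       
                                       
                                       
                                       
                                       


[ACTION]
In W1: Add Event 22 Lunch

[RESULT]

2022             ┃                     
 Su              ┃                     
  3              ┃                     
9 10             ┃                     
6 17             ┃                     
23 24            ┃┏━━━━━━━━━━━━━━━━━━━━
 31              ┃┃ Calculator         
                 ┃┠────────────────────
                 ┃┃                    
                 ┃┃┌───┬───┬───┬───┐   
                 ┃┃│ 7 │ 8 │ 9 │ ÷ │   
━━━━━━━━━━━━━━━━━┛┃├───┼───┼───┼───┤   
                  ┃│ 4 │ 5 │ 6 │ × │   
                  ┃└───┴───┴───┴───┘   
                  ┗━━━━━━━━━━━━━━━━━━━━
                                       
                                       
                                       
                                       
                                       


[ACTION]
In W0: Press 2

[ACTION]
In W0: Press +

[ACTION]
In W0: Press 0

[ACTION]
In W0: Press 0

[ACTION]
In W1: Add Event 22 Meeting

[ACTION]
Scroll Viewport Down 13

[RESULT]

                  ┃│ 4 │ 5 │ 6 │ × │   
                  ┃└───┴───┴───┴───┘   
                  ┗━━━━━━━━━━━━━━━━━━━━
                                       
                                       
                                       
                                       
                                       
                                       
                                       
                                       
                                       
                                       
                                       
                                       
                                       
                                       
                                       
                                       
                                       


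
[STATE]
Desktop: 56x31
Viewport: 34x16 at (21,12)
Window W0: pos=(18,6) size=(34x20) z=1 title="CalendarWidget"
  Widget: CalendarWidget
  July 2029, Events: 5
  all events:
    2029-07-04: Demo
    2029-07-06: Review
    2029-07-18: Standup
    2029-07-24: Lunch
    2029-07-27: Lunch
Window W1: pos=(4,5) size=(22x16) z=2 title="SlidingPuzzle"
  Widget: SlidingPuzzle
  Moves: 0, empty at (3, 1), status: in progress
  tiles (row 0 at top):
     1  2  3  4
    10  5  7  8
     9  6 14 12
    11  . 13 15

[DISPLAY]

────┃4*  5  6*  7  8          ┃   
 12 ┃1 12 13 14 15            ┃   
────┃8* 19 20 21 22           ┃   
 15 ┃25 26 27* 28 29          ┃   
────┃                         ┃   
    ┃                         ┃   
    ┃                         ┃   
    ┃                         ┃   
━━━━┛                         ┃   
                              ┃   
                              ┃   
                              ┃   
                              ┃   
━━━━━━━━━━━━━━━━━━━━━━━━━━━━━━┛   
                                  
                                  


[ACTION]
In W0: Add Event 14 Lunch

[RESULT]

────┃4*  5  6*  7  8          ┃   
 12 ┃1 12 13 14* 15           ┃   
────┃8* 19 20 21 22           ┃   
 15 ┃25 26 27* 28 29          ┃   
────┃                         ┃   
    ┃                         ┃   
    ┃                         ┃   
    ┃                         ┃   
━━━━┛                         ┃   
                              ┃   
                              ┃   
                              ┃   
                              ┃   
━━━━━━━━━━━━━━━━━━━━━━━━━━━━━━┛   
                                  
                                  


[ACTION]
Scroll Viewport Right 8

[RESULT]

───┃4*  5  6*  7  8          ┃    
12 ┃1 12 13 14* 15           ┃    
───┃8* 19 20 21 22           ┃    
15 ┃25 26 27* 28 29          ┃    
───┃                         ┃    
   ┃                         ┃    
   ┃                         ┃    
   ┃                         ┃    
━━━┛                         ┃    
                             ┃    
                             ┃    
                             ┃    
                             ┃    
━━━━━━━━━━━━━━━━━━━━━━━━━━━━━┛    
                                  
                                  


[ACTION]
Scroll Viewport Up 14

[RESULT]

                                  
                                  
                                  
                                  
                                  
━━━┓                              
   ┃━━━━━━━━━━━━━━━━━━━━━━━━━┓    
───┨arWidget                 ┃    
───┃─────────────────────────┨    
 4 ┃    July 2029            ┃    
───┃e Th Fr Sa Su            ┃    
 8 ┃            1            ┃    
───┃4*  5  6*  7  8          ┃    
12 ┃1 12 13 14* 15           ┃    
───┃8* 19 20 21 22           ┃    
15 ┃25 26 27* 28 29          ┃    


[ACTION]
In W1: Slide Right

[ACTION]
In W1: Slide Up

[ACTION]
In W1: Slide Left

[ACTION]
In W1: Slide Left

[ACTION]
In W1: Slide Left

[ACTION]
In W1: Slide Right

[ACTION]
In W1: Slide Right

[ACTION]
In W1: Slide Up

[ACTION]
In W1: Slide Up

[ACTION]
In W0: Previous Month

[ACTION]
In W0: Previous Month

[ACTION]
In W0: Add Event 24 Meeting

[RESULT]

                                  
                                  
                                  
                                  
                                  
━━━┓                              
   ┃━━━━━━━━━━━━━━━━━━━━━━━━━┓    
───┨arWidget                 ┃    
───┃─────────────────────────┨    
 4 ┃     May 2029            ┃    
───┃e Th Fr Sa Su            ┃    
 8 ┃2  3  4  5  6            ┃    
───┃9 10 11 12 13            ┃    
12 ┃6 17 18 19 20            ┃    
───┃3 24* 25 26 27           ┃    
15 ┃0 31                     ┃    


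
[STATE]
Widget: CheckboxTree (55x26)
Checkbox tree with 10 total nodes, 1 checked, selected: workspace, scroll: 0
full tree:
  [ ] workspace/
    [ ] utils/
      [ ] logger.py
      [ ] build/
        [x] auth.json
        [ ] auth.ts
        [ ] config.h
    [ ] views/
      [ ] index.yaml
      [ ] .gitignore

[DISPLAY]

>[-] workspace/                                        
   [-] utils/                                          
     [ ] logger.py                                     
     [-] build/                                        
       [x] auth.json                                   
       [ ] auth.ts                                     
       [ ] config.h                                    
   [ ] views/                                          
     [ ] index.yaml                                    
     [ ] .gitignore                                    
                                                       
                                                       
                                                       
                                                       
                                                       
                                                       
                                                       
                                                       
                                                       
                                                       
                                                       
                                                       
                                                       
                                                       
                                                       
                                                       


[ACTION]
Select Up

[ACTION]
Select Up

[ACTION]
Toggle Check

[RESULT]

>[x] workspace/                                        
   [x] utils/                                          
     [x] logger.py                                     
     [x] build/                                        
       [x] auth.json                                   
       [x] auth.ts                                     
       [x] config.h                                    
   [x] views/                                          
     [x] index.yaml                                    
     [x] .gitignore                                    
                                                       
                                                       
                                                       
                                                       
                                                       
                                                       
                                                       
                                                       
                                                       
                                                       
                                                       
                                                       
                                                       
                                                       
                                                       
                                                       


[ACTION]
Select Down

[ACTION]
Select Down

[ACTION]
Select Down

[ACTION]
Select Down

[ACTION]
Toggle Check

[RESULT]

 [-] workspace/                                        
   [-] utils/                                          
     [x] logger.py                                     
     [-] build/                                        
>      [ ] auth.json                                   
       [x] auth.ts                                     
       [x] config.h                                    
   [x] views/                                          
     [x] index.yaml                                    
     [x] .gitignore                                    
                                                       
                                                       
                                                       
                                                       
                                                       
                                                       
                                                       
                                                       
                                                       
                                                       
                                                       
                                                       
                                                       
                                                       
                                                       
                                                       


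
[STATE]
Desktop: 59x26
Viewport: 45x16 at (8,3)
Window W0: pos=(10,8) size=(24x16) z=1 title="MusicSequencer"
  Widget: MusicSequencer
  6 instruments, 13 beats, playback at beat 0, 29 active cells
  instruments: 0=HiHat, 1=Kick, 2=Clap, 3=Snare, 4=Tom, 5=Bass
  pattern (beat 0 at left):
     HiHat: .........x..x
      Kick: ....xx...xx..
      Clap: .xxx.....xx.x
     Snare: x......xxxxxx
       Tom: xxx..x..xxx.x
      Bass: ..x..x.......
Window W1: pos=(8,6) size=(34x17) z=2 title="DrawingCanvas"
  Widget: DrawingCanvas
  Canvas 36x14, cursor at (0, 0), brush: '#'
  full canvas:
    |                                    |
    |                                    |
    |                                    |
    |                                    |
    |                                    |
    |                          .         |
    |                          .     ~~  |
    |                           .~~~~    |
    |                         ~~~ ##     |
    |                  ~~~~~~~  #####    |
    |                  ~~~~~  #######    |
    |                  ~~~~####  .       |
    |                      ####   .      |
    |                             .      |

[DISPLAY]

                                             
                                             
                                             
┏━━━━━━━━━━━━━━━━━━━━━━━━━━━━━━━━┓           
┃ DrawingCanvas                  ┃           
┠────────────────────────────────┨           
┃+                               ┃           
┃                                ┃           
┃                                ┃           
┃                                ┃           
┃                                ┃           
┃                          .     ┃           
┃                          .     ┃           
┃                           .~~~~┃           
┃                         ~~~ ## ┃           
┃                  ~~~~~~~  #####┃           


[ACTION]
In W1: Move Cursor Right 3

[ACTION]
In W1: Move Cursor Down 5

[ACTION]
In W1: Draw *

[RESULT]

                                             
                                             
                                             
┏━━━━━━━━━━━━━━━━━━━━━━━━━━━━━━━━┓           
┃ DrawingCanvas                  ┃           
┠────────────────────────────────┨           
┃                                ┃           
┃                                ┃           
┃                                ┃           
┃                                ┃           
┃                                ┃           
┃   *                      .     ┃           
┃                          .     ┃           
┃                           .~~~~┃           
┃                         ~~~ ## ┃           
┃                  ~~~~~~~  #####┃           


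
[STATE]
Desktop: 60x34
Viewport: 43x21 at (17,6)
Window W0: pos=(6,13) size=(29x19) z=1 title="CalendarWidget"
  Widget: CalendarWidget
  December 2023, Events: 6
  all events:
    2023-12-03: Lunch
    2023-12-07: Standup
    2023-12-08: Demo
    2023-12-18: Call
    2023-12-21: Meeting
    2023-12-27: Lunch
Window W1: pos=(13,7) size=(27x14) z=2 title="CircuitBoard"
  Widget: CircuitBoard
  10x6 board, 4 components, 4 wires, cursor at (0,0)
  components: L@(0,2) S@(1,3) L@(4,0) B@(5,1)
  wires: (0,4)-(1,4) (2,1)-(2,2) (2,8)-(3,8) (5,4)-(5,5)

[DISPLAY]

                                           
━━━━━━━━━━━━━━━━━━━━━━┓                    
rcuitBoard            ┃                    
──────────────────────┨                    
0 1 2 3 4 5 6 7 8 9   ┃                    
[.]      L       ·    ┃                    
                 │    ┃                    
             S   ·    ┃                    
                      ┃                    
     · ─ ·            ┃                    
                      ┃                    
                      ┃                    
                      ┃                    
 L                    ┃                    
━━━━━━━━━━━━━━━━━━━━━━┛                    
21* 22 23 24     ┃                         
28 29 30 31      ┃                         
                 ┃                         
                 ┃                         
                 ┃                         
                 ┃                         


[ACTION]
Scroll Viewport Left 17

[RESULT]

                                           
             ┏━━━━━━━━━━━━━━━━━━━━━━━━━┓   
             ┃ CircuitBoard            ┃   
             ┠─────────────────────────┨   
             ┃   0 1 2 3 4 5 6 7 8 9   ┃   
             ┃0  [.]      L       ·    ┃   
             ┃                    │    ┃   
      ┏━━━━━━┃1               S   ·    ┃   
      ┃ Calen┃                         ┃   
      ┠──────┃2       · ─ ·            ┃   
      ┃      ┃                         ┃   
      ┃Mo Tu ┃3                        ┃   
      ┃      ┃                         ┃   
      ┃ 4  5 ┃4   L                    ┃   
      ┃11 12 ┗━━━━━━━━━━━━━━━━━━━━━━━━━┛   
      ┃18* 19 20 21* 22 23 24     ┃        
      ┃25 26 27* 28 29 30 31      ┃        
      ┃                           ┃        
      ┃                           ┃        
      ┃                           ┃        
      ┃                           ┃        


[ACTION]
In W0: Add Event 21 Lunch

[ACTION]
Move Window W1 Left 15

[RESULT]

                                           
┏━━━━━━━━━━━━━━━━━━━━━━━━━┓                
┃ CircuitBoard            ┃                
┠─────────────────────────┨                
┃   0 1 2 3 4 5 6 7 8 9   ┃                
┃0  [.]      L       ·    ┃                
┃                    │    ┃                
┃1               S   ·    ┃━━━━━━━┓        
┃                         ┃       ┃        
┃2       · ─ ·            ┃───────┨        
┃                         ┃       ┃        
┃3                        ┃       ┃        
┃                         ┃*      ┃        
┃4   L                    ┃10     ┃        
┗━━━━━━━━━━━━━━━━━━━━━━━━━┛       ┃        
      ┃18* 19 20 21* 22 23 24     ┃        
      ┃25 26 27* 28 29 30 31      ┃        
      ┃                           ┃        
      ┃                           ┃        
      ┃                           ┃        
      ┃                           ┃        
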